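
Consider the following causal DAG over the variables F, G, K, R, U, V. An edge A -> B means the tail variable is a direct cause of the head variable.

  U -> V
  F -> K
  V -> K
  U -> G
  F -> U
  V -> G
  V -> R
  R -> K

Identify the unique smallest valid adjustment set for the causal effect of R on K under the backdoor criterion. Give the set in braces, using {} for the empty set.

Variables eligible for adjustment (non-descendants of R, excluding R and K): {F, G, U, V}.
Backdoor paths from R to K:
  P1: R <- V <- U <- F -> K
  P2: R <- V -> G <- U <- F -> K
  P3: R <- V -> K
The empty set is not sufficient: P1 (R <- V <- U <- F -> K) has no collider blocking it and no conditioned non-collider, so it is open.
Try {V}:
  P1: blocked at chain node V ∈ conditioning set.
  P2: blocked at fork node V ∈ conditioning set.
  P3: blocked at fork node V ∈ conditioning set.
{V} contains no descendant of R and blocks every backdoor path.
No other singleton works — e.g. {F} leaves P3 open — so {V} is the unique smallest valid adjustment set.

{V}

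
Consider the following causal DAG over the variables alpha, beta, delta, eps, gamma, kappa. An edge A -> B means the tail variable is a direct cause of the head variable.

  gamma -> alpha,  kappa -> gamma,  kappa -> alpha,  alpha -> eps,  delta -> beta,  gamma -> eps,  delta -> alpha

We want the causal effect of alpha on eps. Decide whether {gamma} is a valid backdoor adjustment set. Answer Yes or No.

Backdoor paths from alpha to eps (paths whose first edge points into alpha):
  P1: alpha <- kappa -> gamma -> eps
  P2: alpha <- gamma -> eps
Condition 1 (no descendant of alpha in the set): holds — descendants of alpha are {eps}; none are in {gamma}.
Condition 2 (every backdoor path blocked by {gamma}):
  P1: blocked at chain node gamma ∈ conditioning set.
  P2: blocked at fork node gamma ∈ conditioning set.
{gamma} satisfies the backdoor criterion.

Yes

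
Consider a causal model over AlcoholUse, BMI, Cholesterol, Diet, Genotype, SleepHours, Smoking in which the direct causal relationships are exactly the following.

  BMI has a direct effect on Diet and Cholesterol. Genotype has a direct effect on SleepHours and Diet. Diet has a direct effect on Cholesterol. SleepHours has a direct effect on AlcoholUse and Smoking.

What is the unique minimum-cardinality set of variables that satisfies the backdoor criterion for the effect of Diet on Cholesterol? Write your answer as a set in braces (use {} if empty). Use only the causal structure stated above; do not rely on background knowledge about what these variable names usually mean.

{BMI}

Variables eligible for adjustment (non-descendants of Diet, excluding Diet and Cholesterol): {AlcoholUse, BMI, Genotype, SleepHours, Smoking}.
Backdoor paths from Diet to Cholesterol:
  P1: Diet <- BMI -> Cholesterol
The empty set is not sufficient: P1 (Diet <- BMI -> Cholesterol) has no collider blocking it and no conditioned non-collider, so it is open.
Try {BMI}:
  P1: blocked at fork node BMI ∈ conditioning set.
{BMI} contains no descendant of Diet and blocks every backdoor path.
No other singleton works — e.g. {Genotype} leaves P1 open — so {BMI} is the unique smallest valid adjustment set.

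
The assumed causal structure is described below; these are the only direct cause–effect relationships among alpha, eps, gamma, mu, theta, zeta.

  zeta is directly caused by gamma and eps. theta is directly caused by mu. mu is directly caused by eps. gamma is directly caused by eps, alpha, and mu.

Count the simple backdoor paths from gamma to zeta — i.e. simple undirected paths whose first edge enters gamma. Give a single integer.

A backdoor path from gamma to zeta is any simple undirected path whose first edge points into gamma (i.e. leaves gamma via a parent).
Parents of gamma: {alpha, eps, mu}.
Enumerating:
  P1: gamma <- eps -> zeta
  P2: gamma <- mu <- eps -> zeta
That exhausts the simple backdoor paths. Count: 2.

2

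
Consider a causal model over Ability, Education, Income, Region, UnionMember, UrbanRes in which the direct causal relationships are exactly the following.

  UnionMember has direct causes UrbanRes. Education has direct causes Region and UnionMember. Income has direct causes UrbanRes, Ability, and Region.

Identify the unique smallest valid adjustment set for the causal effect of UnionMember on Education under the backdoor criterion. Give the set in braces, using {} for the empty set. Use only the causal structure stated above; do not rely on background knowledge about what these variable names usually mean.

{}

Variables eligible for adjustment (non-descendants of UnionMember, excluding UnionMember and Education): {Ability, Income, Region, UrbanRes}.
Backdoor paths from UnionMember to Education:
  P1: UnionMember <- UrbanRes -> Income <- Region -> Education
Each backdoor path contains an unconditioned collider, so every path is already blocked with the empty conditioning set:
  P1: blocked at collider Income (neither it nor any descendant is in the conditioning set).
The empty set is therefore the unique smallest valid set.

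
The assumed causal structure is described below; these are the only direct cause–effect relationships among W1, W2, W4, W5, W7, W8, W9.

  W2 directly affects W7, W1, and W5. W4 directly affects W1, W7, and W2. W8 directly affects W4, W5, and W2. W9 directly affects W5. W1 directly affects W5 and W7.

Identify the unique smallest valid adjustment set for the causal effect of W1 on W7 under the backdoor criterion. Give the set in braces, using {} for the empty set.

{W2, W4}

Variables eligible for adjustment (non-descendants of W1, excluding W1 and W7): {W2, W4, W8, W9}.
Backdoor paths from W1 to W7:
  P1: W1 <- W4 <- W8 -> W2 -> W7
  P2: W1 <- W4 <- W8 -> W5 <- W2 -> W7
  P3: W1 <- W4 -> W2 -> W7
  P4: W1 <- W4 -> W7
  P5: W1 <- W2 <- W8 -> W4 -> W7
  P6: W1 <- W2 <- W4 -> W7
  P7: W1 <- W2 -> W5 <- W8 -> W4 -> W7
  P8: W1 <- W2 -> W7
The empty set is not sufficient: P1 (W1 <- W4 <- W8 -> W2 -> W7) has no collider blocking it and no conditioned non-collider, so it is open.
Try {W2, W4}:
  P1: blocked at chain node W4 ∈ conditioning set.
  P2: blocked at chain node W4 ∈ conditioning set.
  P3: blocked at fork node W4 ∈ conditioning set.
  P4: blocked at fork node W4 ∈ conditioning set.
  P5: blocked at chain node W2 ∈ conditioning set.
  P6: blocked at chain node W2 ∈ conditioning set.
  P7: blocked at fork node W2 ∈ conditioning set.
  P8: blocked at fork node W2 ∈ conditioning set.
{W2, W4} contains no descendant of W1 and blocks every backdoor path.
Every element of {W2, W4} is needed (dropping W2 leaves P8 open; dropping W4 leaves P4 open), so no proper subset is valid.
Among all size-2 subsets of the eligible variables, only {W2, W4} blocks every backdoor path, so it is the unique smallest valid adjustment set.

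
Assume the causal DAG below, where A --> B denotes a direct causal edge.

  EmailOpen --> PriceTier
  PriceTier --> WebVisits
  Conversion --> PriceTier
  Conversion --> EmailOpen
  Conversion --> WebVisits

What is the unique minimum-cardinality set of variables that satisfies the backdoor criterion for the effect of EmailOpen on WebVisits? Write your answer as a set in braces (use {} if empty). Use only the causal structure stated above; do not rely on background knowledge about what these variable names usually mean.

Variables eligible for adjustment (non-descendants of EmailOpen, excluding EmailOpen and WebVisits): {Conversion}.
Backdoor paths from EmailOpen to WebVisits:
  P1: EmailOpen <- Conversion -> PriceTier -> WebVisits
  P2: EmailOpen <- Conversion -> WebVisits
The empty set is not sufficient: P1 (EmailOpen <- Conversion -> PriceTier -> WebVisits) has no collider blocking it and no conditioned non-collider, so it is open.
Try {Conversion}:
  P1: blocked at fork node Conversion ∈ conditioning set.
  P2: blocked at fork node Conversion ∈ conditioning set.
{Conversion} contains no descendant of EmailOpen and blocks every backdoor path.
{Conversion} is the unique smallest valid adjustment set.

{Conversion}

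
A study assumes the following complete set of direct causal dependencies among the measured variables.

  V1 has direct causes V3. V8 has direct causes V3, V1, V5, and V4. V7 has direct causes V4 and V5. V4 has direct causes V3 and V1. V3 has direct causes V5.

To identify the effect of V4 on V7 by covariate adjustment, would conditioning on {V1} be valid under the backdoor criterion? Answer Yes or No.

Backdoor paths from V4 to V7 (paths whose first edge points into V4):
  P1: V4 <- V3 <- V5 -> V7
  P2: V4 <- V3 -> V1 -> V8 <- V5 -> V7
  P3: V4 <- V3 -> V8 <- V5 -> V7
  P4: V4 <- V1 <- V3 <- V5 -> V7
  P5: V4 <- V1 <- V3 -> V8 <- V5 -> V7
  P6: V4 <- V1 -> V8 <- V5 -> V7
  P7: V4 <- V1 -> V8 <- V3 <- V5 -> V7
Condition 1 (no descendant of V4 in the set): holds — descendants of V4 are {V7, V8}; none are in {V1}.
Condition 2 (every backdoor path blocked by {V1}):
  P1: open — no interior node is in the conditioning set.
  P2: blocked at chain node V1 ∈ conditioning set.
  P3: blocked at collider V8 (neither it nor any descendant is in the conditioning set).
  P4: blocked at chain node V1 ∈ conditioning set.
  P5: blocked at chain node V1 ∈ conditioning set.
  P6: blocked at fork node V1 ∈ conditioning set.
  P7: blocked at fork node V1 ∈ conditioning set.
{V1} does not satisfy the backdoor criterion.

No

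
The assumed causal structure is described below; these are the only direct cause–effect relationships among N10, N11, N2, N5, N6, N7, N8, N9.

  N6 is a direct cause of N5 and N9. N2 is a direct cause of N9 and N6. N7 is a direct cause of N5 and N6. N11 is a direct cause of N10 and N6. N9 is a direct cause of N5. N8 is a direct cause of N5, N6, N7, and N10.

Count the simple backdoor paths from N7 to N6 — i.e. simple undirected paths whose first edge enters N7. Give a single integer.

A backdoor path from N7 to N6 is any simple undirected path whose first edge points into N7 (i.e. leaves N7 via a parent).
Parents of N7: {N8}.
Enumerating:
  P1: N7 <- N8 -> N10 <- N11 -> N6
  P2: N7 <- N8 -> N6
  P3: N7 <- N8 -> N5 <- N6
  P4: N7 <- N8 -> N5 <- N9 <- N2 -> N6
  P5: N7 <- N8 -> N5 <- N9 <- N6
That exhausts the simple backdoor paths. Count: 5.

5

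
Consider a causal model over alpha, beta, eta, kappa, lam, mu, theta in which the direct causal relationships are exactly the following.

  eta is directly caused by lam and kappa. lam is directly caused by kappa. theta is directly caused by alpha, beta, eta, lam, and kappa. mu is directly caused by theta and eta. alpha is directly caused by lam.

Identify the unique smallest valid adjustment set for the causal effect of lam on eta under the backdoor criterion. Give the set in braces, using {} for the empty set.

Variables eligible for adjustment (non-descendants of lam, excluding lam and eta): {beta, kappa}.
Backdoor paths from lam to eta:
  P1: lam <- kappa -> eta
  P2: lam <- kappa -> theta <- eta
  P3: lam <- kappa -> theta -> mu <- eta
The empty set is not sufficient: P1 (lam <- kappa -> eta) has no collider blocking it and no conditioned non-collider, so it is open.
Try {kappa}:
  P1: blocked at fork node kappa ∈ conditioning set.
  P2: blocked at fork node kappa ∈ conditioning set.
  P3: blocked at fork node kappa ∈ conditioning set.
{kappa} contains no descendant of lam and blocks every backdoor path.
No other singleton works — e.g. {beta} leaves P1 open — so {kappa} is the unique smallest valid adjustment set.

{kappa}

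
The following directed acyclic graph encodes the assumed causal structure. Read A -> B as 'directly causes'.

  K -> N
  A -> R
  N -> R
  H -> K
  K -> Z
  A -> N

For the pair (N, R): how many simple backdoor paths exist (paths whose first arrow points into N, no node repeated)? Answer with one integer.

1

A backdoor path from N to R is any simple undirected path whose first edge points into N (i.e. leaves N via a parent).
Parents of N: {A, K}.
Enumerating:
  P1: N <- A -> R
That exhausts the simple backdoor paths. Count: 1.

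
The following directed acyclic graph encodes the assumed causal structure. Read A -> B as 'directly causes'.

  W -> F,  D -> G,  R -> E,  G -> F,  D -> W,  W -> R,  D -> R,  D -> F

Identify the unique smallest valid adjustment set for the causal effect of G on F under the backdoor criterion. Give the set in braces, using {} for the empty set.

{D}

Variables eligible for adjustment (non-descendants of G, excluding G and F): {D, E, R, W}.
Backdoor paths from G to F:
  P1: G <- D -> W -> F
  P2: G <- D -> R <- W -> F
  P3: G <- D -> F
The empty set is not sufficient: P1 (G <- D -> W -> F) has no collider blocking it and no conditioned non-collider, so it is open.
Try {D}:
  P1: blocked at fork node D ∈ conditioning set.
  P2: blocked at fork node D ∈ conditioning set.
  P3: blocked at fork node D ∈ conditioning set.
{D} contains no descendant of G and blocks every backdoor path.
No other singleton works — e.g. {W} leaves P3 open — so {D} is the unique smallest valid adjustment set.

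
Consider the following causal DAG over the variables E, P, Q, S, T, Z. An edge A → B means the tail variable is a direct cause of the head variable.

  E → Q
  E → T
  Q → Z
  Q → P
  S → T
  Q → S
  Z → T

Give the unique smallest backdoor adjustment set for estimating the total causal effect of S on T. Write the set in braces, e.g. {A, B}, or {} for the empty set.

Variables eligible for adjustment (non-descendants of S, excluding S and T): {E, P, Q, Z}.
Backdoor paths from S to T:
  P1: S <- Q <- E -> T
  P2: S <- Q -> Z -> T
The empty set is not sufficient: P1 (S <- Q <- E -> T) has no collider blocking it and no conditioned non-collider, so it is open.
Try {Q}:
  P1: blocked at chain node Q ∈ conditioning set.
  P2: blocked at fork node Q ∈ conditioning set.
{Q} contains no descendant of S and blocks every backdoor path.
No other singleton works — e.g. {E} leaves P2 open — so {Q} is the unique smallest valid adjustment set.

{Q}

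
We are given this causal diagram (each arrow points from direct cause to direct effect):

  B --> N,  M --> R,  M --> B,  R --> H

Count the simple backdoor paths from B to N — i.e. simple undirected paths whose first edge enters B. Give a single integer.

0

A backdoor path from B to N is any simple undirected path whose first edge points into B (i.e. leaves B via a parent).
Parents of B: {M}.
No simple path from any parent of B reaches N without revisiting B, so there are no backdoor paths.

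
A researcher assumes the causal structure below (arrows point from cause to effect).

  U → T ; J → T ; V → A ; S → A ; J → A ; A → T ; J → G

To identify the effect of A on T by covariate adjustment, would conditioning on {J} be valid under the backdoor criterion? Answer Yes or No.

Yes

Backdoor paths from A to T (paths whose first edge points into A):
  P1: A <- J -> T
Condition 1 (no descendant of A in the set): holds — descendants of A are {T}; none are in {J}.
Condition 2 (every backdoor path blocked by {J}):
  P1: blocked at fork node J ∈ conditioning set.
{J} satisfies the backdoor criterion.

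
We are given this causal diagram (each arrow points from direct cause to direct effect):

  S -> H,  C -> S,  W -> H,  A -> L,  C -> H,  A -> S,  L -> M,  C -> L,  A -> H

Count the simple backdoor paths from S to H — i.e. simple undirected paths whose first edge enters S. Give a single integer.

4

A backdoor path from S to H is any simple undirected path whose first edge points into S (i.e. leaves S via a parent).
Parents of S: {A, C}.
Enumerating:
  P1: S <- A -> L <- C -> H
  P2: S <- A -> H
  P3: S <- C -> L <- A -> H
  P4: S <- C -> H
That exhausts the simple backdoor paths. Count: 4.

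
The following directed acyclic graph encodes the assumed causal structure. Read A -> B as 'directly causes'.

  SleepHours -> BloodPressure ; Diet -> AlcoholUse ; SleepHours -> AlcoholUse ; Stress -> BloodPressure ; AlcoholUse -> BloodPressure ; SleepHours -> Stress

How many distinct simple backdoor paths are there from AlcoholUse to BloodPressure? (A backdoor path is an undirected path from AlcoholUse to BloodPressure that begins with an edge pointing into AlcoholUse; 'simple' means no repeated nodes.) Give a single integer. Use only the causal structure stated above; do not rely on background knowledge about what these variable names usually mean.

2

A backdoor path from AlcoholUse to BloodPressure is any simple undirected path whose first edge points into AlcoholUse (i.e. leaves AlcoholUse via a parent).
Parents of AlcoholUse: {Diet, SleepHours}.
Enumerating:
  P1: AlcoholUse <- SleepHours -> Stress -> BloodPressure
  P2: AlcoholUse <- SleepHours -> BloodPressure
That exhausts the simple backdoor paths. Count: 2.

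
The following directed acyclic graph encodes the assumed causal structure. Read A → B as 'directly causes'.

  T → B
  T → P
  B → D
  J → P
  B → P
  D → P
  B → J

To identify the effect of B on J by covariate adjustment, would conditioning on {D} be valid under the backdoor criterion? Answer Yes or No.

No

Backdoor paths from B to J (paths whose first edge points into B):
  P1: B <- T -> P <- J
Condition 1 (no descendant of B in the set): FAILS — D is a descendant of B.
Condition 2 (every backdoor path blocked by {D}):
  P1: blocked at collider P (neither it nor any descendant is in the conditioning set).
{D} does not satisfy the backdoor criterion.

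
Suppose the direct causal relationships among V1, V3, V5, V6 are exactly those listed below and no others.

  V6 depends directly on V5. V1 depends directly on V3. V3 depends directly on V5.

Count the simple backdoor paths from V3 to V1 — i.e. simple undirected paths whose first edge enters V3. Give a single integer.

0

A backdoor path from V3 to V1 is any simple undirected path whose first edge points into V3 (i.e. leaves V3 via a parent).
Parents of V3: {V5}.
No simple path from any parent of V3 reaches V1 without revisiting V3, so there are no backdoor paths.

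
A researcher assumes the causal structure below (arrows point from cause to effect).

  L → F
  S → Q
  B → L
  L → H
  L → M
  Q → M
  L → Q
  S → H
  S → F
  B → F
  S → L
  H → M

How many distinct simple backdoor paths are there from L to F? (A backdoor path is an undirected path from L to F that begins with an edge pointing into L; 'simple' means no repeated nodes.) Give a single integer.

A backdoor path from L to F is any simple undirected path whose first edge points into L (i.e. leaves L via a parent).
Parents of L: {B, S}.
Enumerating:
  P1: L <- B -> F
  P2: L <- S -> F
That exhausts the simple backdoor paths. Count: 2.

2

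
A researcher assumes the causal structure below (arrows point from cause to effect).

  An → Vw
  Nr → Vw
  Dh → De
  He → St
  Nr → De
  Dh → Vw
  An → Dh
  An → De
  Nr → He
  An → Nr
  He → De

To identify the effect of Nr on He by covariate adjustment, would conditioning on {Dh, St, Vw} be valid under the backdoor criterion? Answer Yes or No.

No

Backdoor paths from Nr to He (paths whose first edge points into Nr):
  P1: Nr <- An -> Dh -> De <- He
  P2: Nr <- An -> De <- He
  P3: Nr <- An -> Vw <- Dh -> De <- He
Condition 1 (no descendant of Nr in the set): FAILS — St and Vw are descendants of Nr.
Condition 2 (every backdoor path blocked by {Dh, St, Vw}):
  P1: blocked at chain node Dh ∈ conditioning set.
  P2: blocked at collider De (neither it nor any descendant is in the conditioning set).
  P3: blocked at fork node Dh ∈ conditioning set.
{Dh, St, Vw} does not satisfy the backdoor criterion.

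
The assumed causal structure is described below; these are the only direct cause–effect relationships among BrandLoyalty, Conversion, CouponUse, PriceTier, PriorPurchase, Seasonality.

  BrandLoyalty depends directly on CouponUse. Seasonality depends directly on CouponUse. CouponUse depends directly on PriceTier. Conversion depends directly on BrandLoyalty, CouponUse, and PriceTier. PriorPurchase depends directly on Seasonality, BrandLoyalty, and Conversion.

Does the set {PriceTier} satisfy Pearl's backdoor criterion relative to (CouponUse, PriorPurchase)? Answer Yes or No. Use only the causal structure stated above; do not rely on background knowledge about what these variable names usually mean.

Backdoor paths from CouponUse to PriorPurchase (paths whose first edge points into CouponUse):
  P1: CouponUse <- PriceTier -> Conversion <- BrandLoyalty -> PriorPurchase
  P2: CouponUse <- PriceTier -> Conversion -> PriorPurchase
Condition 1 (no descendant of CouponUse in the set): holds — descendants of CouponUse are {BrandLoyalty, Conversion, PriorPurchase, Seasonality}; none are in {PriceTier}.
Condition 2 (every backdoor path blocked by {PriceTier}):
  P1: blocked at fork node PriceTier ∈ conditioning set.
  P2: blocked at fork node PriceTier ∈ conditioning set.
{PriceTier} satisfies the backdoor criterion.

Yes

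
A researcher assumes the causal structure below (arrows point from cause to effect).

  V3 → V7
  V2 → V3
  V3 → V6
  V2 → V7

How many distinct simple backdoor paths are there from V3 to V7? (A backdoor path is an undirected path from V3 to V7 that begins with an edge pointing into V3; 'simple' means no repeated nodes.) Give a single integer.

A backdoor path from V3 to V7 is any simple undirected path whose first edge points into V3 (i.e. leaves V3 via a parent).
Parents of V3: {V2}.
Enumerating:
  P1: V3 <- V2 -> V7
That exhausts the simple backdoor paths. Count: 1.

1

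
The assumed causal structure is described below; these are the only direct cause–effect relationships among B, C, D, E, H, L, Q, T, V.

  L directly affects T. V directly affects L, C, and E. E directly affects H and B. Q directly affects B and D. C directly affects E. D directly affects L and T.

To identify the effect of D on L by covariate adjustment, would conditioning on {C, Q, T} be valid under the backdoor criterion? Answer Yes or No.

No

Backdoor paths from D to L (paths whose first edge points into D):
  P1: D <- Q -> B <- E <- V -> L
  P2: D <- Q -> B <- E <- C <- V -> L
Condition 1 (no descendant of D in the set): FAILS — T is a descendant of D.
Condition 2 (every backdoor path blocked by {C, Q, T}):
  P1: blocked at fork node Q ∈ conditioning set.
  P2: blocked at fork node Q ∈ conditioning set.
{C, Q, T} does not satisfy the backdoor criterion.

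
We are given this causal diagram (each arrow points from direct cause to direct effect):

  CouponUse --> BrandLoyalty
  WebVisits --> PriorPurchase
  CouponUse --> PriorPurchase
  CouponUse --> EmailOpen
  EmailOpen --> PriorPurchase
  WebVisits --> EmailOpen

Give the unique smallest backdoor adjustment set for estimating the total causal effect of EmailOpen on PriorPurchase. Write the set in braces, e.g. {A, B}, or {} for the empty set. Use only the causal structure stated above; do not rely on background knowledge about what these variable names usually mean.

Variables eligible for adjustment (non-descendants of EmailOpen, excluding EmailOpen and PriorPurchase): {BrandLoyalty, CouponUse, WebVisits}.
Backdoor paths from EmailOpen to PriorPurchase:
  P1: EmailOpen <- WebVisits -> PriorPurchase
  P2: EmailOpen <- CouponUse -> PriorPurchase
The empty set is not sufficient: P1 (EmailOpen <- WebVisits -> PriorPurchase) has no collider blocking it and no conditioned non-collider, so it is open.
Try {CouponUse, WebVisits}:
  P1: blocked at fork node WebVisits ∈ conditioning set.
  P2: blocked at fork node CouponUse ∈ conditioning set.
{CouponUse, WebVisits} contains no descendant of EmailOpen and blocks every backdoor path.
Every element of {CouponUse, WebVisits} is needed (dropping CouponUse leaves P2 open; dropping WebVisits leaves P1 open), so no proper subset is valid.
Among all size-2 subsets of the eligible variables, only {CouponUse, WebVisits} blocks every backdoor path, so it is the unique smallest valid adjustment set.

{CouponUse, WebVisits}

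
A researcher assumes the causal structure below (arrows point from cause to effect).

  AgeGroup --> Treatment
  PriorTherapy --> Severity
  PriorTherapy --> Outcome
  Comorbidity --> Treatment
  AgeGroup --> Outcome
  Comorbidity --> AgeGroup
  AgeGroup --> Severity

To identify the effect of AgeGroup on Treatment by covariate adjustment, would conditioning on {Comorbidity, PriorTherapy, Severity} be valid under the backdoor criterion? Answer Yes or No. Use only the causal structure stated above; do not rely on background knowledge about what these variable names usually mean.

No

Backdoor paths from AgeGroup to Treatment (paths whose first edge points into AgeGroup):
  P1: AgeGroup <- Comorbidity -> Treatment
Condition 1 (no descendant of AgeGroup in the set): FAILS — Severity is a descendant of AgeGroup.
Condition 2 (every backdoor path blocked by {Comorbidity, PriorTherapy, Severity}):
  P1: blocked at fork node Comorbidity ∈ conditioning set.
{Comorbidity, PriorTherapy, Severity} does not satisfy the backdoor criterion.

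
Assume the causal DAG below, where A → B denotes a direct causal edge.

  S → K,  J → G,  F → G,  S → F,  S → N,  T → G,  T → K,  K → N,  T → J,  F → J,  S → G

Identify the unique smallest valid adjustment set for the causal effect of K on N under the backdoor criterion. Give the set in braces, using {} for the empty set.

{S}

Variables eligible for adjustment (non-descendants of K, excluding K and N): {F, G, J, S, T}.
Backdoor paths from K to N:
  P1: K <- T -> J <- F <- S -> N
  P2: K <- T -> J <- F -> G <- S -> N
  P3: K <- T -> J -> G <- S -> N
  P4: K <- T -> J -> G <- F <- S -> N
  P5: K <- T -> G <- S -> N
  P6: K <- T -> G <- F <- S -> N
  P7: K <- T -> G <- J <- F <- S -> N
  P8: K <- S -> N
The empty set is not sufficient: P8 (K <- S -> N) has no collider blocking it and no conditioned non-collider, so it is open.
Try {S}:
  P1: blocked at collider J (neither it nor any descendant is in the conditioning set).
  P2: blocked at collider J (neither it nor any descendant is in the conditioning set).
  P3: blocked at collider G (neither it nor any descendant is in the conditioning set).
  P4: blocked at collider G (neither it nor any descendant is in the conditioning set).
  P5: blocked at collider G (neither it nor any descendant is in the conditioning set).
  P6: blocked at collider G (neither it nor any descendant is in the conditioning set).
  P7: blocked at collider G (neither it nor any descendant is in the conditioning set).
  P8: blocked at fork node S ∈ conditioning set.
{S} contains no descendant of K and blocks every backdoor path.
No other singleton works — e.g. {T} leaves P8 open — so {S} is the unique smallest valid adjustment set.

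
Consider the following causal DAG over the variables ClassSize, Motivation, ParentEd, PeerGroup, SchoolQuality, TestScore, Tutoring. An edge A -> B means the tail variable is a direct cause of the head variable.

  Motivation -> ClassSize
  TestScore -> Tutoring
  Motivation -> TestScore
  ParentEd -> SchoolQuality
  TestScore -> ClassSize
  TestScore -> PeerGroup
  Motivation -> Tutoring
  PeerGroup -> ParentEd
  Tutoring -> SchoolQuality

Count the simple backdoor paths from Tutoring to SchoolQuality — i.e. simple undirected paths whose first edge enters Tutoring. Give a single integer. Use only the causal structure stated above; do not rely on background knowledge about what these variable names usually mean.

A backdoor path from Tutoring to SchoolQuality is any simple undirected path whose first edge points into Tutoring (i.e. leaves Tutoring via a parent).
Parents of Tutoring: {Motivation, TestScore}.
Enumerating:
  P1: Tutoring <- Motivation -> TestScore -> PeerGroup -> ParentEd -> SchoolQuality
  P2: Tutoring <- Motivation -> ClassSize <- TestScore -> PeerGroup -> ParentEd -> SchoolQuality
  P3: Tutoring <- TestScore -> PeerGroup -> ParentEd -> SchoolQuality
That exhausts the simple backdoor paths. Count: 3.

3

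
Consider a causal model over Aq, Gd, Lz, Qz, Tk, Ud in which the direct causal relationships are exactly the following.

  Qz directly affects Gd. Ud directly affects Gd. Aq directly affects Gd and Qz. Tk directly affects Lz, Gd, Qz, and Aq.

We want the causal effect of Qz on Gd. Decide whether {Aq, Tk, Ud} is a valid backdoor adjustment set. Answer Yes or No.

Yes

Backdoor paths from Qz to Gd (paths whose first edge points into Qz):
  P1: Qz <- Tk -> Aq -> Gd
  P2: Qz <- Tk -> Gd
  P3: Qz <- Aq <- Tk -> Gd
  P4: Qz <- Aq -> Gd
Condition 1 (no descendant of Qz in the set): holds — descendants of Qz are {Gd}; none are in {Aq, Tk, Ud}.
Condition 2 (every backdoor path blocked by {Aq, Tk, Ud}):
  P1: blocked at fork node Tk ∈ conditioning set.
  P2: blocked at fork node Tk ∈ conditioning set.
  P3: blocked at chain node Aq ∈ conditioning set.
  P4: blocked at fork node Aq ∈ conditioning set.
{Aq, Tk, Ud} satisfies the backdoor criterion.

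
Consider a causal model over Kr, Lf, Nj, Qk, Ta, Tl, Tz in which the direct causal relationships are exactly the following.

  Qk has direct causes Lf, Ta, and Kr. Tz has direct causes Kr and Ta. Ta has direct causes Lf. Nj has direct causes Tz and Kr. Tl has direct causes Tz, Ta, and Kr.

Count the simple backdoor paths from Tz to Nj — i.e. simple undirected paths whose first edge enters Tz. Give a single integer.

4

A backdoor path from Tz to Nj is any simple undirected path whose first edge points into Tz (i.e. leaves Tz via a parent).
Parents of Tz: {Kr, Ta}.
Enumerating:
  P1: Tz <- Kr -> Nj
  P2: Tz <- Ta <- Lf -> Qk <- Kr -> Nj
  P3: Tz <- Ta -> Qk <- Kr -> Nj
  P4: Tz <- Ta -> Tl <- Kr -> Nj
That exhausts the simple backdoor paths. Count: 4.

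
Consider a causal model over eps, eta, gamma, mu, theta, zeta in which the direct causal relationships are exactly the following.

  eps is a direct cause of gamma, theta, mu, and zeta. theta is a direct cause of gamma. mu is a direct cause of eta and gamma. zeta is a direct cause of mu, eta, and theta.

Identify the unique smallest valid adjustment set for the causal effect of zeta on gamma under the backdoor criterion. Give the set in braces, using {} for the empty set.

Variables eligible for adjustment (non-descendants of zeta, excluding zeta and gamma): {eps}.
Backdoor paths from zeta to gamma:
  P1: zeta <- eps -> theta -> gamma
  P2: zeta <- eps -> mu -> gamma
  P3: zeta <- eps -> gamma
The empty set is not sufficient: P1 (zeta <- eps -> theta -> gamma) has no collider blocking it and no conditioned non-collider, so it is open.
Try {eps}:
  P1: blocked at fork node eps ∈ conditioning set.
  P2: blocked at fork node eps ∈ conditioning set.
  P3: blocked at fork node eps ∈ conditioning set.
{eps} contains no descendant of zeta and blocks every backdoor path.
{eps} is the unique smallest valid adjustment set.

{eps}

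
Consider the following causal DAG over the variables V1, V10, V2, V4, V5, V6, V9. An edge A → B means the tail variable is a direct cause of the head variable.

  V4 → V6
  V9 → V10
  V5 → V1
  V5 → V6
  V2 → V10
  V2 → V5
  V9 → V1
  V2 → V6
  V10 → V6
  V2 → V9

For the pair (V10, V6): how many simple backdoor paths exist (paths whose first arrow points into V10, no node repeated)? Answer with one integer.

7

A backdoor path from V10 to V6 is any simple undirected path whose first edge points into V10 (i.e. leaves V10 via a parent).
Parents of V10: {V2, V9}.
Enumerating:
  P1: V10 <- V2 -> V5 -> V6
  P2: V10 <- V2 -> V9 -> V1 <- V5 -> V6
  P3: V10 <- V2 -> V6
  P4: V10 <- V9 <- V2 -> V5 -> V6
  P5: V10 <- V9 <- V2 -> V6
  P6: V10 <- V9 -> V1 <- V5 <- V2 -> V6
  P7: V10 <- V9 -> V1 <- V5 -> V6
That exhausts the simple backdoor paths. Count: 7.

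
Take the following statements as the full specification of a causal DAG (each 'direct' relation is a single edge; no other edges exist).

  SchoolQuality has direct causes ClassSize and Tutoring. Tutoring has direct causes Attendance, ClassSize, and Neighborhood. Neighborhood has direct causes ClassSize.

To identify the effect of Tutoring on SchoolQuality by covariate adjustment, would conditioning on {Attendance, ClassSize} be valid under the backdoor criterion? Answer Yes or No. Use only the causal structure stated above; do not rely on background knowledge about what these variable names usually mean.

Backdoor paths from Tutoring to SchoolQuality (paths whose first edge points into Tutoring):
  P1: Tutoring <- ClassSize -> SchoolQuality
  P2: Tutoring <- Neighborhood <- ClassSize -> SchoolQuality
Condition 1 (no descendant of Tutoring in the set): holds — descendants of Tutoring are {SchoolQuality}; none are in {Attendance, ClassSize}.
Condition 2 (every backdoor path blocked by {Attendance, ClassSize}):
  P1: blocked at fork node ClassSize ∈ conditioning set.
  P2: blocked at fork node ClassSize ∈ conditioning set.
{Attendance, ClassSize} satisfies the backdoor criterion.

Yes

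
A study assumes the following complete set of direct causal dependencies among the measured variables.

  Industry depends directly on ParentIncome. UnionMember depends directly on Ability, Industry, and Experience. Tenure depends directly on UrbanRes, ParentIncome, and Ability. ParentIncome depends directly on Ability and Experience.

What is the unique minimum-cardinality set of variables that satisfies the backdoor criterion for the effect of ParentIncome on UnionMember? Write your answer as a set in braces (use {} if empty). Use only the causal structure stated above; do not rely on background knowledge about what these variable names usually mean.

{Ability, Experience}

Variables eligible for adjustment (non-descendants of ParentIncome, excluding ParentIncome and UnionMember): {Ability, Experience, UrbanRes}.
Backdoor paths from ParentIncome to UnionMember:
  P1: ParentIncome <- Experience -> UnionMember
  P2: ParentIncome <- Ability -> UnionMember
The empty set is not sufficient: P1 (ParentIncome <- Experience -> UnionMember) has no collider blocking it and no conditioned non-collider, so it is open.
Try {Ability, Experience}:
  P1: blocked at fork node Experience ∈ conditioning set.
  P2: blocked at fork node Ability ∈ conditioning set.
{Ability, Experience} contains no descendant of ParentIncome and blocks every backdoor path.
Every element of {Ability, Experience} is needed (dropping Ability leaves P2 open; dropping Experience leaves P1 open), so no proper subset is valid.
Among all size-2 subsets of the eligible variables, only {Ability, Experience} blocks every backdoor path, so it is the unique smallest valid adjustment set.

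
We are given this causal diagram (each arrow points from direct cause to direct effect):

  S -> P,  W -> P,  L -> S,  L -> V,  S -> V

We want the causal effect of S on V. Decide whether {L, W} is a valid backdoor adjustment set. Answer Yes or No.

Backdoor paths from S to V (paths whose first edge points into S):
  P1: S <- L -> V
Condition 1 (no descendant of S in the set): holds — descendants of S are {P, V}; none are in {L, W}.
Condition 2 (every backdoor path blocked by {L, W}):
  P1: blocked at fork node L ∈ conditioning set.
{L, W} satisfies the backdoor criterion.

Yes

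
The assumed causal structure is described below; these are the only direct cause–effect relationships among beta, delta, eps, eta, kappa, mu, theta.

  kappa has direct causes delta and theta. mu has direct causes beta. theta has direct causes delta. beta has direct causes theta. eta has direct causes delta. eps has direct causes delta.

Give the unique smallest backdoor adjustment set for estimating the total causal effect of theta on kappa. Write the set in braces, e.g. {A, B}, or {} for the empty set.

{delta}

Variables eligible for adjustment (non-descendants of theta, excluding theta and kappa): {delta, eps, eta}.
Backdoor paths from theta to kappa:
  P1: theta <- delta -> kappa
The empty set is not sufficient: P1 (theta <- delta -> kappa) has no collider blocking it and no conditioned non-collider, so it is open.
Try {delta}:
  P1: blocked at fork node delta ∈ conditioning set.
{delta} contains no descendant of theta and blocks every backdoor path.
No other singleton works — e.g. {eps} leaves P1 open — so {delta} is the unique smallest valid adjustment set.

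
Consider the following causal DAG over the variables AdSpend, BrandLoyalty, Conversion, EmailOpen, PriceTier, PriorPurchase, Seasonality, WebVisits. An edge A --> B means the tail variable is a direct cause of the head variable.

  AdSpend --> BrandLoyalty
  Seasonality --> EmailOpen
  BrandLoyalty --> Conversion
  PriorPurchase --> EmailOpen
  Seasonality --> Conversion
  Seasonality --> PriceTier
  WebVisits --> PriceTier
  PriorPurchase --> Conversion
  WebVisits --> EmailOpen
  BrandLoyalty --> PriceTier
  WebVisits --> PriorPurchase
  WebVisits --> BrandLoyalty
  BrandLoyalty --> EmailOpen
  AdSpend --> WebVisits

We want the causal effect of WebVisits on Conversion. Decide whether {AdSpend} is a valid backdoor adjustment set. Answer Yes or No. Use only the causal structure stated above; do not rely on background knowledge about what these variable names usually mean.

Backdoor paths from WebVisits to Conversion (paths whose first edge points into WebVisits):
  P1: WebVisits <- AdSpend -> BrandLoyalty -> Conversion
  P2: WebVisits <- AdSpend -> BrandLoyalty -> PriceTier <- Seasonality -> Conversion
  P3: WebVisits <- AdSpend -> BrandLoyalty -> PriceTier <- Seasonality -> EmailOpen <- PriorPurchase -> Conversion
  P4: WebVisits <- AdSpend -> BrandLoyalty -> EmailOpen <- Seasonality -> Conversion
  P5: WebVisits <- AdSpend -> BrandLoyalty -> EmailOpen <- PriorPurchase -> Conversion
Condition 1 (no descendant of WebVisits in the set): holds — descendants of WebVisits are {BrandLoyalty, Conversion, EmailOpen, PriceTier, PriorPurchase}; none are in {AdSpend}.
Condition 2 (every backdoor path blocked by {AdSpend}):
  P1: blocked at fork node AdSpend ∈ conditioning set.
  P2: blocked at fork node AdSpend ∈ conditioning set.
  P3: blocked at fork node AdSpend ∈ conditioning set.
  P4: blocked at fork node AdSpend ∈ conditioning set.
  P5: blocked at fork node AdSpend ∈ conditioning set.
{AdSpend} satisfies the backdoor criterion.

Yes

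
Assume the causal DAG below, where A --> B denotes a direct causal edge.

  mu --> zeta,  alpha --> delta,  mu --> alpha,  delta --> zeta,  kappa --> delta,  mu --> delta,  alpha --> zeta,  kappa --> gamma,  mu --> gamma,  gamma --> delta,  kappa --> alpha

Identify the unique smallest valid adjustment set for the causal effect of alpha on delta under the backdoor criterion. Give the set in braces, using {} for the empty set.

Variables eligible for adjustment (non-descendants of alpha, excluding alpha and delta): {gamma, kappa, mu}.
Backdoor paths from alpha to delta:
  P1: alpha <- mu -> gamma <- kappa -> delta
  P2: alpha <- mu -> gamma -> delta
  P3: alpha <- mu -> delta
  P4: alpha <- mu -> zeta <- delta
  P5: alpha <- kappa -> gamma <- mu -> delta
  P6: alpha <- kappa -> gamma <- mu -> zeta <- delta
  P7: alpha <- kappa -> gamma -> delta
  P8: alpha <- kappa -> delta
The empty set is not sufficient: P2 (alpha <- mu -> gamma -> delta) has no collider blocking it and no conditioned non-collider, so it is open.
Try {kappa, mu}:
  P1: blocked at fork node mu ∈ conditioning set.
  P2: blocked at fork node mu ∈ conditioning set.
  P3: blocked at fork node mu ∈ conditioning set.
  P4: blocked at fork node mu ∈ conditioning set.
  P5: blocked at fork node kappa ∈ conditioning set.
  P6: blocked at fork node kappa ∈ conditioning set.
  P7: blocked at fork node kappa ∈ conditioning set.
  P8: blocked at fork node kappa ∈ conditioning set.
{kappa, mu} contains no descendant of alpha and blocks every backdoor path.
Every element of {kappa, mu} is needed (dropping kappa leaves P7 open; dropping mu leaves P2 open), so no proper subset is valid.
Among all size-2 subsets of the eligible variables, only {kappa, mu} blocks every backdoor path, so it is the unique smallest valid adjustment set.

{kappa, mu}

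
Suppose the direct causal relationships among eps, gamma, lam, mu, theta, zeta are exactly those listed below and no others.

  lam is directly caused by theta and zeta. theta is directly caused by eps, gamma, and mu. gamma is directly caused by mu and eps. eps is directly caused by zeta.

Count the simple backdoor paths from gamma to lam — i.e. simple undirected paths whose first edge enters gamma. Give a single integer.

A backdoor path from gamma to lam is any simple undirected path whose first edge points into gamma (i.e. leaves gamma via a parent).
Parents of gamma: {eps, mu}.
Enumerating:
  P1: gamma <- mu -> theta <- eps <- zeta -> lam
  P2: gamma <- mu -> theta -> lam
  P3: gamma <- eps <- zeta -> lam
  P4: gamma <- eps -> theta -> lam
That exhausts the simple backdoor paths. Count: 4.

4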